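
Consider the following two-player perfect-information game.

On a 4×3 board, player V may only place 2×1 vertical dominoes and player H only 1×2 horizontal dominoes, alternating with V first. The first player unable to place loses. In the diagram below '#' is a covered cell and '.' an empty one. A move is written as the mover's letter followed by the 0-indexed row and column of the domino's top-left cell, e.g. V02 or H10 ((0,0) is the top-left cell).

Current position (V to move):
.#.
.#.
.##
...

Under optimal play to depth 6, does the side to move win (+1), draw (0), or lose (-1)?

p1 V@[.#./.#./.##/...]: V00[##./##./.##/...]+1* V02[.##/.##/.##/...]+1 V10[.#./##./###/...]+1 V20[.#./.#./###/#..]+1
p2 H@[##./##./.##/...]: H30[##./##./.##/##.]-1* H31[##./##./.##/.##]-1
p3 V@[##./##./.##/##.]: V02[###/###/.##/##.]+1*
p4 H@[###/###/.##/##.] terminal -1; root [.#./.#./.##/...] d6

value(.#./.#./.##/..., V) = +1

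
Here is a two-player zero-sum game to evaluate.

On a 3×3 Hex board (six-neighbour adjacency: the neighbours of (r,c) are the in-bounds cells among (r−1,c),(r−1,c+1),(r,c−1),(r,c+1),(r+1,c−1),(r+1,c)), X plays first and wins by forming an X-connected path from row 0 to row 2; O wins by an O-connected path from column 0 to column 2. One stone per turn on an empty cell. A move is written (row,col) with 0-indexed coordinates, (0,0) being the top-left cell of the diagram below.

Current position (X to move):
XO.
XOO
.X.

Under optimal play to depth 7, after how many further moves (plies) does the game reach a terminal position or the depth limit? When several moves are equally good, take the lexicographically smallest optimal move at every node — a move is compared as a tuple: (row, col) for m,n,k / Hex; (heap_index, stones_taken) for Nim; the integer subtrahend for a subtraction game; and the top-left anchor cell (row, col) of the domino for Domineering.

ply 1, X at XO./XOO/.X. | (0,2)=-1→XOX/XOO/.X.; (2,0)=+1→XO./XOO/XX.*; (2,2)=-1→XO./XOO/.XX
ply 2: XO./XOO/XX. is terminal -1 (O); from XO./XOO/.X. depth 7

PV length from [XO./XOO/.X.]: 1 ply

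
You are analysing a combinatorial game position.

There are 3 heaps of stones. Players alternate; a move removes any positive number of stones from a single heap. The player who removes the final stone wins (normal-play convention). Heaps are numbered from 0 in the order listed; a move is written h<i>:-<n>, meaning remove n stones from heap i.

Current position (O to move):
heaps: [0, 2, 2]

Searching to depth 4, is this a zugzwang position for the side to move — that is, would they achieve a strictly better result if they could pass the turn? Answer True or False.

ply 1, O at (0,2,2) | h1:-1=-1→(0,1,2)*; h1:-2=-1→(0,0,2); h2:-1=-1→(0,2,1); h2:-2=-1→(0,2,0)
ply 2, X at (0,1,2) | h1:-1=-1→(0,0,2); h2:-1=+1→(0,1,1)*; h2:-2=-1→(0,1,0)
ply 3, O at (0,1,1) | h1:-1=-1→(0,0,1)*; h2:-1=-1→(0,1,0)
ply 4, X at (0,0,1) | h2:-1=+1→(0,0,0)*
ply 5: (0,0,0) is terminal -1 (O); from (0,2,2) depth 4
pass branch (X moves first from the same position):
  | ply 1, X at (0,2,2) | h1:-1=-1→(0,1,2)*; h1:-2=-1→(0,0,2); h2:-1=-1→(0,2,1); h2:-2=-1→(0,2,0)
  | ply 2, O at (0,1,2) | h1:-1=-1→(0,0,2); h2:-1=+1→(0,1,1)*; h2:-2=-1→(0,1,0)
  | ply 3, X at (0,1,1) | h1:-1=-1→(0,0,1)*; h2:-1=-1→(0,1,0)
  | ply 4, O at (0,0,1) | h2:-1=+1→(0,0,0)*
  | ply 5: (0,0,0) is terminal -1 (X); from (0,2,2) depth 4
O moving scores -1; O passing scores +1

zugzwang((0,2,2), O) = True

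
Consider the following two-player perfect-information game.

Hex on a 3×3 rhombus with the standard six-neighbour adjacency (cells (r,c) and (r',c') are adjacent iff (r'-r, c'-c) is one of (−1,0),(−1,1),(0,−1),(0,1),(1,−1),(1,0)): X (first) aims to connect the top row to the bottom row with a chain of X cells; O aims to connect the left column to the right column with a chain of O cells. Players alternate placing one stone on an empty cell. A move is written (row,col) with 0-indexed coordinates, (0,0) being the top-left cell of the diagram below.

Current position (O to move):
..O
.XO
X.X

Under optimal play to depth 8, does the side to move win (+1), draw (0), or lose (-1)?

[..O/.XO/X.X] O move#1: (0,0):-1/O.O/.XO/X.X, (0,1):+1/.OO/.XO/X.X*, (1,0):-1/..O/OXO/X.X, (2,1):-1/..O/.XO/XOX
[.OO/.XO/X.X] X move#2: (0,0):-1/XOO/.XO/X.X*, (1,0):-1/.OO/XXO/X.X, (2,1):-1/.OO/.XO/XXX
[XOO/.XO/X.X] O move#3: (1,0):+1/XOO/OXO/X.X*, (2,1):-1/XOO/.XO/XOX
[XOO/OXO/X.X] end (terminal -1, X#4); searched ..O/.XO/X.X to 8

value(..O/.XO/X.X, O) = +1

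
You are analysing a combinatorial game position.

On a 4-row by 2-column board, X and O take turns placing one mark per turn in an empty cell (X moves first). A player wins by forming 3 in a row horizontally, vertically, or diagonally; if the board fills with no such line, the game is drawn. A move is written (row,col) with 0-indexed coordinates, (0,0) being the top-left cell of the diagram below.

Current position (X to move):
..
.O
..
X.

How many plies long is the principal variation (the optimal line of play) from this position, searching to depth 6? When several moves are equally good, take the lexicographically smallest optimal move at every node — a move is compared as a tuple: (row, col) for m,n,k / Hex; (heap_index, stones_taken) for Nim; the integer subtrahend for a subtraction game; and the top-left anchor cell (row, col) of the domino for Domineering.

p1 X@[../.O/../X.]: (0,0)[X./.O/../X.]-1 (0,1)[.X/.O/../X.]+0* (1,0)[../XO/../X.]+0 (2,0)[../.O/X./X.]+0 (2,1)[../.O/.X/X.]+0 (3,1)[../.O/../XX]+0
p2 O@[.X/.O/../X.]: (0,0)[OX/.O/../X.]+0* (1,0)[.X/OO/../X.]+0 (2,0)[.X/.O/O./X.]+0 (2,1)[.X/.O/.O/X.]+0 (3,1)[.X/.O/../XO]+0
p3 X@[OX/.O/../X.]: (1,0)[OX/XO/../X.]+0* (2,0)[OX/.O/X./X.]+0 (2,1)[OX/.O/.X/X.]+0 (3,1)[OX/.O/../XX]+0
p4 O@[OX/XO/../X.]: (2,0)[OX/XO/O./X.]+0* (2,1)[OX/XO/.O/X.]-1 (3,1)[OX/XO/../XO]-1
p5 X@[OX/XO/O./X.]: (2,1)[OX/XO/OX/X.]+0* (3,1)[OX/XO/O./XX]+0
p6 O@[OX/XO/OX/X.]: (3,1)[OX/XO/OX/XO]+0*
p7 X@[OX/XO/OX/XO] terminal +0; root [../.O/../X.] d6

PV length from [../.O/../X.]: 6 plies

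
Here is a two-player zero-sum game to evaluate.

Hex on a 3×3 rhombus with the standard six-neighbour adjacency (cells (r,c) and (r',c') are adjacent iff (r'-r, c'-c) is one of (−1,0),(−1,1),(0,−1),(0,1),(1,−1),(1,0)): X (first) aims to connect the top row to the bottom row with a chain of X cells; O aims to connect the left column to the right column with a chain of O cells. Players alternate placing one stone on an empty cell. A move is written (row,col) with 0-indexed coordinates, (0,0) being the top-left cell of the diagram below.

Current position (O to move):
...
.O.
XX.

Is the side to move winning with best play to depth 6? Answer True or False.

ply 1, O at .../.O./XX. | (0,0)=+1→O../.O./XX.*; (0,1)=+1→.O./.O./XX.; (0,2)=-1→..O/.O./XX.; (1,0)=+1→.../OO./XX.; (1,2)=-1→.../.OO/XX.; (2,2)=-1→.../.O./XXO
ply 2, X at O../.O./XX. | (0,1)=-1→OX./.O./XX.*; (0,2)=-1→O.X/.O./XX.; (1,0)=-1→O../XO./XX.; (1,2)=-1→O../.OX/XX.; (2,2)=-1→O../.O./XXX
ply 3, O at OX./.O./XX. | (0,2)=-1→OXO/.O./XX.; (1,0)=+1→OX./OO./XX.*; (1,2)=-1→OX./.OO/XX.; (2,2)=-1→OX./.O./XXO
ply 4, X at OX./OO./XX. | (0,2)=-1→OXX/OO./XX.*; (1,2)=-1→OX./OOX/XX.; (2,2)=-1→OX./OO./XXX
ply 5, O at OXX/OO./XX. | (1,2)=+1→OXX/OOO/XX.*; (2,2)=-1→OXX/OO./XXO
ply 6: OXX/OOO/XX. is terminal -1 (X); from .../.O./XX. depth 6

O winning at [.../.O./XX.]: True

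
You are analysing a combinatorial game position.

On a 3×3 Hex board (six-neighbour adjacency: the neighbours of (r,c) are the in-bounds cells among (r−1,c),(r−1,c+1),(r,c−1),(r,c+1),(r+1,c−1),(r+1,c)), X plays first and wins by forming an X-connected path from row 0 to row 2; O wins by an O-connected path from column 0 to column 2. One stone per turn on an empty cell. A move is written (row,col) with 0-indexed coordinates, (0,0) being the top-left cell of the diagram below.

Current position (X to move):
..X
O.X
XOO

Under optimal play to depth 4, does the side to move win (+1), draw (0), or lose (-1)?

[..X/O.X/XOO] X move#1: (0,0):-1/X.X/O.X/XOO, (0,1):-1/.XX/O.X/XOO, (1,1):+1/..X/OXX/XOO*
[..X/OXX/XOO] end (terminal -1, O#2); searched ..X/O.X/XOO to 4

value(..X/O.X/XOO, X) = +1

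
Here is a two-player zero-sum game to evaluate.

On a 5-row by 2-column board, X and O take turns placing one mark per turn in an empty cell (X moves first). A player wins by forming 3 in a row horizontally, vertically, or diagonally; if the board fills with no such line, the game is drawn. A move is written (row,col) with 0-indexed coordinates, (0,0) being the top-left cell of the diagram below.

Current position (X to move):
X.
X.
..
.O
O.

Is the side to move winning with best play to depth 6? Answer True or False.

ply 1, X at X./X./../.O/O. | (0,1)=-1→XX/X./../.O/O.; (1,1)=+0→X./XX/../.O/O.; (2,0)=+1→X./X./X./.O/O.*; (2,1)=+0→X./X./.X/.O/O.; (3,0)=+0→X./X./../XO/O.; (4,1)=+0→X./X./../.O/OX
ply 2: X./X./X./.O/O. is terminal -1 (O); from X./X./../.O/O. depth 6

X winning at [X./X./../.O/O.]: True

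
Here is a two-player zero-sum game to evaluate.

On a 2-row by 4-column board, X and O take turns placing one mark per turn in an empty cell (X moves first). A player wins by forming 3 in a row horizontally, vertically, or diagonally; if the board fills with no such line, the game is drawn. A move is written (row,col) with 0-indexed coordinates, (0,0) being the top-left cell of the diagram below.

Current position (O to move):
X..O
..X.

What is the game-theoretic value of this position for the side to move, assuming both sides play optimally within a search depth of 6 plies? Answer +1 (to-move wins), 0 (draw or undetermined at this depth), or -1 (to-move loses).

value(X..O/..X., O) = 0

ply 1, O at X..O/..X. | (0,1)=+0→XO.O/..X.*; (0,2)=+0→X.OO/..X.; (1,0)=+0→X..O/O.X.; (1,1)=+0→X..O/.OX.; (1,3)=+0→X..O/..XO
ply 2, X at XO.O/..X. | (0,2)=+0→XOXO/..X.*; (1,0)=-1→XO.O/X.X.; (1,1)=-1→XO.O/.XX.; (1,3)=-1→XO.O/..XX
ply 3, O at XOXO/..X. | (1,0)=+0→XOXO/O.X.*; (1,1)=+0→XOXO/.OX.; (1,3)=+0→XOXO/..XO
ply 4, X at XOXO/O.X. | (1,1)=+0→XOXO/OXX.*; (1,3)=+0→XOXO/O.XX
ply 5, O at XOXO/OXX. | (1,3)=+0→XOXO/OXXO*
ply 6: XOXO/OXXO is terminal +0 (X); from X..O/..X. depth 6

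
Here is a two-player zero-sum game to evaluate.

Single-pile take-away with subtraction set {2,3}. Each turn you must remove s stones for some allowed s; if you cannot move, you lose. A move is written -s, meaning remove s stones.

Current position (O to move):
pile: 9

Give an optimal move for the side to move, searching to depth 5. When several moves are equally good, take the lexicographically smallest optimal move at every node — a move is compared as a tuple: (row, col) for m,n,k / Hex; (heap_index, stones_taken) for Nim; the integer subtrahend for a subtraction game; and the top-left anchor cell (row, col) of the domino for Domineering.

[9] O move#1: -2:-1/7, -3:+1/6*
[6] X move#2: -2:-1/4*, -3:-1/3
[4] O move#3: -2:-1/2, -3:+1/1*
[1] end (terminal -1, X#4); searched 9 to 5

O's best at [9]: -3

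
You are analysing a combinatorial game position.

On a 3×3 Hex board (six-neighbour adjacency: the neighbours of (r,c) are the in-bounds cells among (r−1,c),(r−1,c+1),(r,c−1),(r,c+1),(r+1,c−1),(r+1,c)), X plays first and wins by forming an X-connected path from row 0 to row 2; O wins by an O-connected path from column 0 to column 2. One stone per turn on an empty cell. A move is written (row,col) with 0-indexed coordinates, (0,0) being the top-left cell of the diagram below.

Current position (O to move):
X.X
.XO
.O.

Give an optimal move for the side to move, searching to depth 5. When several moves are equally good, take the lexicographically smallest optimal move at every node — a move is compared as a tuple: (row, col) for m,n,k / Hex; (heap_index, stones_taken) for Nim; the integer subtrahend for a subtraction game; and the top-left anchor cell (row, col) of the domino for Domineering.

[X.X/.XO/.O.] O move#1: (0,1):-1/XOX/.XO/.O., (1,0):-1/X.X/OXO/.O., (2,0):+1/X.X/.XO/OO.*, (2,2):-1/X.X/.XO/.OO
[X.X/.XO/OO.] end (terminal -1, X#2); searched X.X/.XO/.O. to 5

O's best at [X.X/.XO/.O.]: (2,0)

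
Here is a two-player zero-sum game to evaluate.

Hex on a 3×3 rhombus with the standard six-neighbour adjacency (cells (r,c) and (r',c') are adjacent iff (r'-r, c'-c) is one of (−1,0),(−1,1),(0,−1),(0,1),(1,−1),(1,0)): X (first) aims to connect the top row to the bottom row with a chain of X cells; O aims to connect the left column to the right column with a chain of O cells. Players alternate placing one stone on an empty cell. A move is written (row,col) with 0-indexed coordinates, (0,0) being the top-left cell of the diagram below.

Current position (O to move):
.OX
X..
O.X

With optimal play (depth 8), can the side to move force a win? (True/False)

ply 1, O at .OX/X../O.X | (0,0)=-1→OOX/X../O.X; (1,1)=-1→.OX/XO./O.X; (1,2)=+1→.OX/X.O/O.X*; (2,1)=-1→.OX/X../OOX
ply 2, X at .OX/X.O/O.X | (0,0)=-1→XOX/X.O/O.X*; (1,1)=-1→.OX/XXO/O.X; (2,1)=-1→.OX/X.O/OXX
ply 3, O at XOX/X.O/O.X | (1,1)=+1→XOX/XOO/O.X*; (2,1)=+1→XOX/X.O/OOX
ply 4: XOX/XOO/O.X is terminal -1 (X); from .OX/X../O.X depth 8

O winning at [.OX/X../O.X]: True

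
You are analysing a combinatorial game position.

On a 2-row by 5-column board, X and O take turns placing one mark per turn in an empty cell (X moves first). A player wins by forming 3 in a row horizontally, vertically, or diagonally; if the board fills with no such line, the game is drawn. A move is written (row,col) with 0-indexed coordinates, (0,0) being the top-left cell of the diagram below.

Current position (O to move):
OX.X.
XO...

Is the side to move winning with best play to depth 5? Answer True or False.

ply 1, O at OX.X./XO... | (0,2)=+0→OXOX./XO...*; (0,4)=-1→OX.XO/XO...; (1,2)=-1→OX.X./XOO..; (1,3)=-1→OX.X./XO.O.; (1,4)=-1→OX.X./XO..O
ply 2, X at OXOX./XO... | (0,4)=+0→OXOXX/XO...*; (1,2)=+0→OXOX./XOX..; (1,3)=+0→OXOX./XO.X.; (1,4)=+0→OXOX./XO..X
ply 3, O at OXOXX/XO... | (1,2)=+0→OXOXX/XOO..*; (1,3)=+0→OXOXX/XO.O.; (1,4)=+0→OXOXX/XO..O
ply 4, X at OXOXX/XOO.. | (1,3)=+0→OXOXX/XOOX.*; (1,4)=-1→OXOXX/XOO.X
ply 5, O at OXOXX/XOOX. | (1,4)=+0→OXOXX/XOOXO*
ply 6: OXOXX/XOOXO is terminal +0 (X); from OX.X./XO... depth 5

O winning at [OX.X./XO...]: False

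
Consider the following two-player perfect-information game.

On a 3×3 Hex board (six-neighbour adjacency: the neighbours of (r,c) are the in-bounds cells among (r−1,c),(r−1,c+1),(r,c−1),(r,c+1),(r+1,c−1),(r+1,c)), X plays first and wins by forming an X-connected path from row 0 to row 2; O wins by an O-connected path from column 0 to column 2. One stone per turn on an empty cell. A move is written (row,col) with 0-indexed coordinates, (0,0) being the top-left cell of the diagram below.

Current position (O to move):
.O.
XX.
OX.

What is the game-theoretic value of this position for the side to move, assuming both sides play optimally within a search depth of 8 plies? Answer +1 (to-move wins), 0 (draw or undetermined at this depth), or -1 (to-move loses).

p1 O@[.O./XX./OX.]: (0,0)[OO./XX./OX.]-1* (0,2)[.OO/XX./OX.]-1 (1,2)[.O./XXO/OX.]-1 (2,2)[.O./XX./OXO]-1
p2 X@[OO./XX./OX.]: (0,2)[OOX/XX./OX.]+1* (1,2)[OO./XXX/OX.]-1 (2,2)[OO./XX./OXX]-1
p3 O@[OOX/XX./OX.] terminal -1; root [.O./XX./OX.] d8

value(.O./XX./OX., O) = -1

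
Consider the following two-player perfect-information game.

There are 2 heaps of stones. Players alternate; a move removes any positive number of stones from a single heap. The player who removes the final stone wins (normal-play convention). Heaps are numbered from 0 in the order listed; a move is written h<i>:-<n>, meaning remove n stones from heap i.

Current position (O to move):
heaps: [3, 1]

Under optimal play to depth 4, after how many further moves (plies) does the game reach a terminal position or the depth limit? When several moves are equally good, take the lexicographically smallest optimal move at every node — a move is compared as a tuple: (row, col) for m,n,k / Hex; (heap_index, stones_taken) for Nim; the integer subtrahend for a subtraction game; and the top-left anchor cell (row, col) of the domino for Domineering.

[(3,1)] O move#1: h0:-1:-1/(2,1), h0:-2:+1/(1,1)*, h0:-3:-1/(0,1), h1:-1:-1/(3,0)
[(1,1)] X move#2: h0:-1:-1/(0,1)*, h1:-1:-1/(1,0)
[(0,1)] O move#3: h1:-1:+1/(0,0)*
[(0,0)] end (terminal -1, X#4); searched (3,1) to 4

PV length from [(3,1)]: 3 plies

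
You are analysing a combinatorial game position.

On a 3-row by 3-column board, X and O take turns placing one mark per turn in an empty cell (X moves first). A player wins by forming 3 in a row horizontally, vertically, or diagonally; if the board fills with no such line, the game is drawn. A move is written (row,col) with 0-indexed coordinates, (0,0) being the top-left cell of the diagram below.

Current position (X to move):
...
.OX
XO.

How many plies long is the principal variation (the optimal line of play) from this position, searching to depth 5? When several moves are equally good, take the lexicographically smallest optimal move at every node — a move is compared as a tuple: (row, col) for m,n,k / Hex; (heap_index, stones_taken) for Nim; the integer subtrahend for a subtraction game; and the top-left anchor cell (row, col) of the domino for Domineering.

PV length from [.../.OX/XO.]: 5 plies

[.../.OX/XO.] X move#1: (0,0):-1/X../.OX/XO., (0,1):+0/.X./.OX/XO.*, (0,2):-1/..X/.OX/XO., (1,0):-1/.../XOX/XO., (2,2):-1/.../.OX/XOX
[.X./.OX/XO.] O move#2: (0,0):+0/OX./.OX/XO.*, (0,2):+0/.XO/.OX/XO., (1,0):-1/.X./OOX/XO., (2,2):-1/.X./.OX/XOO
[OX./.OX/XO.] X move#3: (0,2):-1/OXX/.OX/XO., (1,0):-1/OX./XOX/XO., (2,2):+0/OX./.OX/XOX*
[OX./.OX/XOX] O move#4: (0,2):+0/OXO/.OX/XOX*, (1,0):-1/OX./OOX/XOX
[OXO/.OX/XOX] X move#5: (1,0):+0/OXO/XOX/XOX*
[OXO/XOX/XOX] end (terminal +0, O#6); searched .../.OX/XO. to 5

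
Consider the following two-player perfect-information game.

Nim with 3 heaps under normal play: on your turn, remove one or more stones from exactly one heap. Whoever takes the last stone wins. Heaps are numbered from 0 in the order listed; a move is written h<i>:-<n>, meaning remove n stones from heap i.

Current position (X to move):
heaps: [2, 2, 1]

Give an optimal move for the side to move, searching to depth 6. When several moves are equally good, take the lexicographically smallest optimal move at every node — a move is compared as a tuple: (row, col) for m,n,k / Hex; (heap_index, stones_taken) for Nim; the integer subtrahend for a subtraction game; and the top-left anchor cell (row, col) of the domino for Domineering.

X's best at [(2,2,1)]: h2:-1

p1 X@[(2,2,1)]: h0:-1[(1,2,1)]-1 h0:-2[(0,2,1)]-1 h1:-1[(2,1,1)]-1 h1:-2[(2,0,1)]-1 h2:-1[(2,2,0)]+1*
p2 O@[(2,2,0)]: h0:-1[(1,2,0)]-1* h0:-2[(0,2,0)]-1 h1:-1[(2,1,0)]-1 h1:-2[(2,0,0)]-1
p3 X@[(1,2,0)]: h0:-1[(0,2,0)]-1 h1:-1[(1,1,0)]+1* h1:-2[(1,0,0)]-1
p4 O@[(1,1,0)]: h0:-1[(0,1,0)]-1* h1:-1[(1,0,0)]-1
p5 X@[(0,1,0)]: h1:-1[(0,0,0)]+1*
p6 O@[(0,0,0)] terminal -1; root [(2,2,1)] d6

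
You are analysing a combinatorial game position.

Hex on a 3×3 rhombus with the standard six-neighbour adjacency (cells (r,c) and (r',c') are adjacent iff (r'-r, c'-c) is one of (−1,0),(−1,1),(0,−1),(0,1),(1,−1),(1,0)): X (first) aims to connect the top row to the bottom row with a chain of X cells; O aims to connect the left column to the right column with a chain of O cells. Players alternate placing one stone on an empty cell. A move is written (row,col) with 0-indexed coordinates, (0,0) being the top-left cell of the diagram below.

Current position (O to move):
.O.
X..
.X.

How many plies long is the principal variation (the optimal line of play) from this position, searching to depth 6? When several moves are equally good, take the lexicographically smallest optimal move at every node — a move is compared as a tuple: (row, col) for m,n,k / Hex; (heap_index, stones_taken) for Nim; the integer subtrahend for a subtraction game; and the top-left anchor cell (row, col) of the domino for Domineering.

p1 O@[.O./X../.X.]: (0,0)[OO./X../.X.]-1 (0,2)[.OO/X../.X.]-1 (1,1)[.O./XO./.X.]+1* (1,2)[.O./X.O/.X.]-1 (2,0)[.O./X../OX.]-1 (2,2)[.O./X../.XO]-1
p2 X@[.O./XO./.X.]: (0,0)[XO./XO./.X.]-1* (0,2)[.OX/XO./.X.]-1 (1,2)[.O./XOX/.X.]-1 (2,0)[.O./XO./XX.]-1 (2,2)[.O./XO./.XX]-1
p3 O@[XO./XO./.X.]: (0,2)[XOO/XO./.X.]-1 (1,2)[XO./XOO/.X.]-1 (2,0)[XO./XO./OX.]+1* (2,2)[XO./XO./.XO]-1
p4 X@[XO./XO./OX.]: (0,2)[XOX/XO./OX.]-1* (1,2)[XO./XOX/OX.]-1 (2,2)[XO./XO./OXX]-1
p5 O@[XOX/XO./OX.]: (1,2)[XOX/XOO/OX.]+1* (2,2)[XOX/XO./OXO]-1
p6 X@[XOX/XOO/OX.] terminal -1; root [.O./X../.X.] d6

PV length from [.O./X../.X.]: 5 plies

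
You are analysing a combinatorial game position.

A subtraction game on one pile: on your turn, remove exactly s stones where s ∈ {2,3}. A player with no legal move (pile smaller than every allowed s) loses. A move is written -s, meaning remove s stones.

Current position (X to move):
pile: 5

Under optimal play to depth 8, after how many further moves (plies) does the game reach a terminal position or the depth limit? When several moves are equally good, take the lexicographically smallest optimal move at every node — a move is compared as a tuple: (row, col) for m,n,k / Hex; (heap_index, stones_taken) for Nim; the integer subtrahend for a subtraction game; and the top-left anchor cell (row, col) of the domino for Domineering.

ply 1, X at 5 | -2=-1→3*; -3=-1→2
ply 2, O at 3 | -2=+1→1*; -3=+1→0
ply 3: 1 is terminal -1 (X); from 5 depth 8

PV length from [5]: 2 plies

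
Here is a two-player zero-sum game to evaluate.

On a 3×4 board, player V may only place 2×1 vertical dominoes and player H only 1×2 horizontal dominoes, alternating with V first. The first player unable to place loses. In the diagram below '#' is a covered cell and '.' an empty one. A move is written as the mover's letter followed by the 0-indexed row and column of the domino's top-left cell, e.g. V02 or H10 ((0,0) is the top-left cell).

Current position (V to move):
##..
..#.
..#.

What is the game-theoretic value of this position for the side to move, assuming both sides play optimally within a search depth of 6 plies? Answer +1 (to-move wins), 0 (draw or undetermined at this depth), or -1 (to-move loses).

p1 V@[##../..#./..#.]: V03[##.#/..##/..#.]-1 V10[##../#.#./#.#.]+1* V11[##../.##./.##.]+1 V13[##../..##/..##]-1
p2 H@[##../#.#./#.#.]: H02[####/#.#./#.#.]-1*
p3 V@[####/#.#./#.#.]: V11[####/###./###.]+1* V13[####/#.##/#.##]+1
p4 H@[####/###./###.] terminal -1; root [##../..#./..#.] d6

value(##../..#./..#., V) = +1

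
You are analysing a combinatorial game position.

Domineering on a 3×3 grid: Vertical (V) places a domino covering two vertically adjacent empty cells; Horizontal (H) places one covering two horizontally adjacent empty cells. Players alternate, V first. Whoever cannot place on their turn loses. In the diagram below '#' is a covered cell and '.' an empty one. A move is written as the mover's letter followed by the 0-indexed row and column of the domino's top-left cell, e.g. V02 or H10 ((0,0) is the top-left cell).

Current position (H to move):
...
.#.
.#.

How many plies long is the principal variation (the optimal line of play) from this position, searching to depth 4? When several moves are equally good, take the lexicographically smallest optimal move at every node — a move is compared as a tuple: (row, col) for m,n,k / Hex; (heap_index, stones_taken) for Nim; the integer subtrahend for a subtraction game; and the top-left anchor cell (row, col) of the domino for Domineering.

[.../.#./.#.] H move#1: H00:-1/##./.#./.#.*, H01:-1/.##/.#./.#.
[##./.#./.#.] V move#2: V02:+1/###/.##/.#.*, V10:+1/##./##./##., V12:+1/##./.##/.##
[###/.##/.#.] end (terminal -1, H#3); searched .../.#./.#. to 4

PV length from [.../.#./.#.]: 2 plies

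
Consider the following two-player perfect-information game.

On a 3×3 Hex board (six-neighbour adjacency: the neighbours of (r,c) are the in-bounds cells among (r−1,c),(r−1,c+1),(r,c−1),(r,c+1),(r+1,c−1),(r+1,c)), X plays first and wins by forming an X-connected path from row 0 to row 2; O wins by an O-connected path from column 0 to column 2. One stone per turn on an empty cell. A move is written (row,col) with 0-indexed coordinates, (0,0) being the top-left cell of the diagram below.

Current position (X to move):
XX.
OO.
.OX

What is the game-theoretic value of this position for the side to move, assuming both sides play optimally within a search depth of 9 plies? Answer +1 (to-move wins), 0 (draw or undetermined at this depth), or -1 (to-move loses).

p1 X@[XX./OO./.OX]: (0,2)[XXX/OO./.OX]-1* (1,2)[XX./OOX/.OX]-1 (2,0)[XX./OO./XOX]-1
p2 O@[XXX/OO./.OX]: (1,2)[XXX/OOO/.OX]+1* (2,0)[XXX/OO./OOX]-1
p3 X@[XXX/OOO/.OX] terminal -1; root [XX./OO./.OX] d9

value(XX./OO./.OX, X) = -1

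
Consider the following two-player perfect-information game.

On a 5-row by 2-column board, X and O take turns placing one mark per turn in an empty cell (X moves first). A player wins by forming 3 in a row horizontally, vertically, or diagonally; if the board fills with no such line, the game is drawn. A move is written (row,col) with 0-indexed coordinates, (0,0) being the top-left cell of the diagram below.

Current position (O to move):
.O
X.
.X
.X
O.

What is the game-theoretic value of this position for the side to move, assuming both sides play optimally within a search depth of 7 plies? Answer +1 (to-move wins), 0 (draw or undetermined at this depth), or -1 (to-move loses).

value(.O/X./.X/.X/O., O) = -1

p1 O@[.O/X./.X/.X/O.]: (0,0)[OO/X./.X/.X/O.]-1* (1,1)[.O/XO/.X/.X/O.]-1 (2,0)[.O/X./OX/.X/O.]-1 (3,0)[.O/X./.X/OX/O.]-1 (4,1)[.O/X./.X/.X/OO]-1
p2 X@[OO/X./.X/.X/O.]: (1,1)[OO/XX/.X/.X/O.]+1* (2,0)[OO/X./XX/.X/O.]+1 (3,0)[OO/X./.X/XX/O.]+1 (4,1)[OO/X./.X/.X/OX]+1
p3 O@[OO/XX/.X/.X/O.] terminal -1; root [.O/X./.X/.X/O.] d7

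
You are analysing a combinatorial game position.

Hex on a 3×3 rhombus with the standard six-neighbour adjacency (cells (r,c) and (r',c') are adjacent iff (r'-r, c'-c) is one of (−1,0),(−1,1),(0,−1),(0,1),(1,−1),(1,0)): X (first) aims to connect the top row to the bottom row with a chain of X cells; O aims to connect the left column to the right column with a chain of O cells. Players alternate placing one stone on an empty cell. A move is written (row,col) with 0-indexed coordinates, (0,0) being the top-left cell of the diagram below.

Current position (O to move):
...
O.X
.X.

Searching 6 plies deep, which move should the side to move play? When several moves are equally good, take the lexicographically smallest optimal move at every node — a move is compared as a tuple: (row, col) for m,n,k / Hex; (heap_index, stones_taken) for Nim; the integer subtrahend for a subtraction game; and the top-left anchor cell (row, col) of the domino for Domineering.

O's best at [.../O.X/.X.]: (0,2)

p1 O@[.../O.X/.X.]: (0,0)[O../O.X/.X.]-1 (0,1)[.O./O.X/.X.]-1 (0,2)[..O/O.X/.X.]+1* (1,1)[.../OOX/.X.]-1 (2,0)[.../O.X/OX.]-1 (2,2)[.../O.X/.XO]-1
p2 X@[..O/O.X/.X.]: (0,0)[X.O/O.X/.X.]-1* (0,1)[.XO/O.X/.X.]-1 (1,1)[..O/OXX/.X.]-1 (2,0)[..O/O.X/XX.]-1 (2,2)[..O/O.X/.XX]-1
p3 O@[X.O/O.X/.X.]: (0,1)[XOO/O.X/.X.]+1* (1,1)[X.O/OOX/.X.]+1 (2,0)[X.O/O.X/OX.]+1 (2,2)[X.O/O.X/.XO]+1
p4 X@[XOO/O.X/.X.] terminal -1; root [.../O.X/.X.] d6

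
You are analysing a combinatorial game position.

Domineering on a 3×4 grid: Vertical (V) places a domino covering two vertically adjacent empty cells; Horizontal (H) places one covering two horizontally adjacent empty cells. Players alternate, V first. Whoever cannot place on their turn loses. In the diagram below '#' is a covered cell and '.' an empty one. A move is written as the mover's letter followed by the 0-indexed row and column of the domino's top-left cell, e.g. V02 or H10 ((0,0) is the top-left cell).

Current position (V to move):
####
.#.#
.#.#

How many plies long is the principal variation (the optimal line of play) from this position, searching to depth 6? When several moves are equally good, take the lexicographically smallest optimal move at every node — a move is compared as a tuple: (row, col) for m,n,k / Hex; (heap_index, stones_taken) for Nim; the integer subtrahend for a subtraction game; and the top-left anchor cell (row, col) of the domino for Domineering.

PV length from [####/.#.#/.#.#]: 1 ply

ply 1, V at ####/.#.#/.#.# | V10=+1→####/##.#/##.#*; V12=+1→####/.###/.###
ply 2: ####/##.#/##.# is terminal -1 (H); from ####/.#.#/.#.# depth 6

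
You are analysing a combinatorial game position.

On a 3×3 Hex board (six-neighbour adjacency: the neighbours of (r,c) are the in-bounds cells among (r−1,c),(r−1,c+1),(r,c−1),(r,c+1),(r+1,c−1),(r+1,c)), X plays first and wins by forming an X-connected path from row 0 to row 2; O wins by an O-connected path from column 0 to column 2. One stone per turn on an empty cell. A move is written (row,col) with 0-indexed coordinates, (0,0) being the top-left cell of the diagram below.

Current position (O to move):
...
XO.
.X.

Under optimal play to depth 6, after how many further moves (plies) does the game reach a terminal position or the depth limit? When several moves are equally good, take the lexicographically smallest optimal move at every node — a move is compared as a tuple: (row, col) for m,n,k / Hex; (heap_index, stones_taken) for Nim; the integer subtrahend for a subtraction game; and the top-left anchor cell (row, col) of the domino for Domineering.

ply 1, O at .../XO./.X. | (0,0)=+1→O../XO./.X.*; (0,1)=+1→.O./XO./.X.; (0,2)=-1→..O/XO./.X.; (1,2)=-1→.../XOO/.X.; (2,0)=+1→.../XO./OX.; (2,2)=-1→.../XO./.XO
ply 2, X at O../XO./.X. | (0,1)=-1→OX./XO./.X.*; (0,2)=-1→O.X/XO./.X.; (1,2)=-1→O../XOX/.X.; (2,0)=-1→O../XO./XX.; (2,2)=-1→O../XO./.XX
ply 3, O at OX./XO./.X. | (0,2)=-1→OXO/XO./.X.; (1,2)=-1→OX./XOO/.X.; (2,0)=+1→OX./XO./OX.*; (2,2)=-1→OX./XO./.XO
ply 4, X at OX./XO./OX. | (0,2)=-1→OXX/XO./OX.*; (1,2)=-1→OX./XOX/OX.; (2,2)=-1→OX./XO./OXX
ply 5, O at OXX/XO./OX. | (1,2)=+1→OXX/XOO/OX.*; (2,2)=-1→OXX/XO./OXO
ply 6: OXX/XOO/OX. is terminal -1 (X); from .../XO./.X. depth 6

PV length from [.../XO./.X.]: 5 plies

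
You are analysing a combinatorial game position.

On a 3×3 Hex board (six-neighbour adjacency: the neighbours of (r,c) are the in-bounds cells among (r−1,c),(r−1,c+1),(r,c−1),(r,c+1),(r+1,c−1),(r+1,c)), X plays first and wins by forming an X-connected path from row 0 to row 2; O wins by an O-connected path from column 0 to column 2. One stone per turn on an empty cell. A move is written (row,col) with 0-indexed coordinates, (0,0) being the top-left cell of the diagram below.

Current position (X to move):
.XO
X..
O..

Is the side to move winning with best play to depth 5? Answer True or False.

[.XO/X../O..] X move#1: (0,0):-1/XXO/X../O..*, (1,1):-1/.XO/XX./O.., (1,2):-1/.XO/X.X/O.., (2,1):-1/.XO/X../OX., (2,2):-1/.XO/X../O.X
[XXO/X../O..] O move#2: (1,1):+1/XXO/XO./O..*, (1,2):+1/XXO/X.O/O.., (2,1):+1/XXO/X../OO., (2,2):+1/XXO/X../O.O
[XXO/XO./O..] end (terminal -1, X#3); searched .XO/X../O.. to 5

X winning at [.XO/X../O..]: False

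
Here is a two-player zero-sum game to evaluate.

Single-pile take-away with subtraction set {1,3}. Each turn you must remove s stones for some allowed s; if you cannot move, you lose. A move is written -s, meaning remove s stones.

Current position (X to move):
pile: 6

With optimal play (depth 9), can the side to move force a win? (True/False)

ply 1, X at 6 | -1=-1→5*; -3=-1→3
ply 2, O at 5 | -1=+1→4*; -3=+1→2
ply 3, X at 4 | -1=-1→3*; -3=-1→1
ply 4, O at 3 | -1=+1→2*; -3=+1→0
ply 5, X at 2 | -1=-1→1*
ply 6, O at 1 | -1=+1→0*
ply 7: 0 is terminal -1 (X); from 6 depth 9

X winning at [6]: False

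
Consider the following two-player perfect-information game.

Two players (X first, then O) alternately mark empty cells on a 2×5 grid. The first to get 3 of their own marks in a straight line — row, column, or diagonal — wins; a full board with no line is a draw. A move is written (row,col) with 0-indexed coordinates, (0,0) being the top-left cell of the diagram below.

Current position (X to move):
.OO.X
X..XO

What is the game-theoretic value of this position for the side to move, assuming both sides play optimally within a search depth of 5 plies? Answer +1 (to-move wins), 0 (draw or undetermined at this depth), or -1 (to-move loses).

ply 1, X at .OO.X/X..XO | (0,0)=-1→XOO.X/X..XO*; (0,3)=-1→.OOXX/X..XO; (1,1)=-1→.OO.X/XX.XO; (1,2)=-1→.OO.X/X.XXO
ply 2, O at XOO.X/X..XO | (0,3)=+1→XOOOX/X..XO*; (1,1)=+0→XOO.X/XO.XO; (1,2)=+0→XOO.X/X.OXO
ply 3: XOOOX/X..XO is terminal -1 (X); from .OO.X/X..XO depth 5

value(.OO.X/X..XO, X) = -1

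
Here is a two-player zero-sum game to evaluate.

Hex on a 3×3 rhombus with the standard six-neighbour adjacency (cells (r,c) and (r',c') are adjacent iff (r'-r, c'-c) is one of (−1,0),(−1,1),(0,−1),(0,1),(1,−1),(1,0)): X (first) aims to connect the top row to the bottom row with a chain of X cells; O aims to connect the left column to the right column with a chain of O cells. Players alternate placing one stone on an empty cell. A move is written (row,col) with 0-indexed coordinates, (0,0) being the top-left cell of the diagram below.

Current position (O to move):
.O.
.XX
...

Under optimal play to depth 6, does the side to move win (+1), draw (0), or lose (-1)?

[.O./.XX/...] O move#1: (0,0):-1/OO./.XX/..., (0,2):+1/.OO/.XX/...*, (1,0):-1/.O./OXX/..., (2,0):-1/.O./.XX/O.., (2,1):-1/.O./.XX/.O., (2,2):-1/.O./.XX/..O
[.OO/.XX/...] X move#2: (0,0):-1/XOO/.XX/...*, (1,0):-1/.OO/XXX/..., (2,0):-1/.OO/.XX/X.., (2,1):-1/.OO/.XX/.X., (2,2):-1/.OO/.XX/..X
[XOO/.XX/...] O move#3: (1,0):+1/XOO/OXX/...*, (2,0):-1/XOO/.XX/O.., (2,1):-1/XOO/.XX/.O., (2,2):-1/XOO/.XX/..O
[XOO/OXX/...] end (terminal -1, X#4); searched .O./.XX/... to 6

value(.O./.XX/..., O) = +1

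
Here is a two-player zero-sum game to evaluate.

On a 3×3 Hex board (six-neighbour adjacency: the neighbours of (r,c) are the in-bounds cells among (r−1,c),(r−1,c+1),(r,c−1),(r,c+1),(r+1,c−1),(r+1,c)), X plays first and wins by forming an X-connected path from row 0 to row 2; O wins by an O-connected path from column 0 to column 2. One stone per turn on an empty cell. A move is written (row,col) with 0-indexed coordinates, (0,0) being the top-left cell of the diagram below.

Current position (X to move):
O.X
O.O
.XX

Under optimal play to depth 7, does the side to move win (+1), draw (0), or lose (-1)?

value(O.X/O.O/.XX, X) = +1

p1 X@[O.X/O.O/.XX]: (0,1)[OXX/O.O/.XX]-1 (1,1)[O.X/OXO/.XX]+1* (2,0)[O.X/O.O/XXX]-1
p2 O@[O.X/OXO/.XX] terminal -1; root [O.X/O.O/.XX] d7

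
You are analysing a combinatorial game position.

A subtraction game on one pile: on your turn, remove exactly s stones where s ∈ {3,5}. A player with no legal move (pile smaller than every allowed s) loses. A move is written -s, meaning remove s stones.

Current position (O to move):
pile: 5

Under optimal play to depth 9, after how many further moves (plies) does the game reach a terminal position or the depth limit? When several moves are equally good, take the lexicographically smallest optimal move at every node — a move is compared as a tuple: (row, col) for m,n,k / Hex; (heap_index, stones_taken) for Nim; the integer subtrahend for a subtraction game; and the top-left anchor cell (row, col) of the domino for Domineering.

PV length from [5]: 1 ply

[5] O move#1: -3:+1/2*, -5:+1/0
[2] end (terminal -1, X#2); searched 5 to 9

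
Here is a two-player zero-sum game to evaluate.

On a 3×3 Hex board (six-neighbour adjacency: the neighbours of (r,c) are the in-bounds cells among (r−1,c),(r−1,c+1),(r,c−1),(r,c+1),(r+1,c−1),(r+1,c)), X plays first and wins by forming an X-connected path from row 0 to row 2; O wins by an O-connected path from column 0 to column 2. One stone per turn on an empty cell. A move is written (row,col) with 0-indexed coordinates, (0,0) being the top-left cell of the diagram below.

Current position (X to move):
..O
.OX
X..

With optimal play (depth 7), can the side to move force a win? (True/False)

ply 1, X at ..O/.OX/X.. | (0,0)=-1→X.O/.OX/X..; (0,1)=-1→.XO/.OX/X..; (1,0)=+1→..O/XOX/X..*; (2,1)=-1→..O/.OX/XX.; (2,2)=-1→..O/.OX/X.X
ply 2, O at ..O/XOX/X.. | (0,0)=-1→O.O/XOX/X..*; (0,1)=-1→.OO/XOX/X..; (2,1)=-1→..O/XOX/XO.; (2,2)=-1→..O/XOX/X.O
ply 3, X at O.O/XOX/X.. | (0,1)=+1→OXO/XOX/X..*; (2,1)=-1→O.O/XOX/XX.; (2,2)=-1→O.O/XOX/X.X
ply 4: OXO/XOX/X.. is terminal -1 (O); from ..O/.OX/X.. depth 7

X winning at [..O/.OX/X..]: True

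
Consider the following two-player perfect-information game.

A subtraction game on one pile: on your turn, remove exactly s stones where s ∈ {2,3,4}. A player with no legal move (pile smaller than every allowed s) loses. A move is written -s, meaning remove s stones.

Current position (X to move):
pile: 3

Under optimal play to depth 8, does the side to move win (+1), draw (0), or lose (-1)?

[3] X move#1: -2:+1/1*, -3:+1/0
[1] end (terminal -1, O#2); searched 3 to 8

value(3, X) = +1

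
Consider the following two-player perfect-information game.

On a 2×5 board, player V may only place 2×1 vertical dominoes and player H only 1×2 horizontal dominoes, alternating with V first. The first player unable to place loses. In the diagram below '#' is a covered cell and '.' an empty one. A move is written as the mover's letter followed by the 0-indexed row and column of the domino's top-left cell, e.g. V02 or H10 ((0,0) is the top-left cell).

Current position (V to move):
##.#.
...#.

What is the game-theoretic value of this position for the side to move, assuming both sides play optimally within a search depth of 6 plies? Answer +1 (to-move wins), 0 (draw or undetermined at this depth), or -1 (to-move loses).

value(##.#./...#., V) = +1

[##.#./...#.] V move#1: V02:+1/####./..##.*, V04:-1/##.##/...##
[####./..##.] H move#2: H10:-1/####./####.*
[####./####.] V move#3: V04:+1/#####/#####*
[#####/#####] end (terminal -1, H#4); searched ##.#./...#. to 6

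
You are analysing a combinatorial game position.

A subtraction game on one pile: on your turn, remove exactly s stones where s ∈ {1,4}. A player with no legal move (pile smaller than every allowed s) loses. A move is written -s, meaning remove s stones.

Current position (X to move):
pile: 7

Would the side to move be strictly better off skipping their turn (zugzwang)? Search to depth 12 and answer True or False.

ply 1, X at 7 | -1=-1→6*; -4=-1→3
ply 2, O at 6 | -1=+1→5*; -4=+1→2
ply 3, X at 5 | -1=-1→4*; -4=-1→1
ply 4, O at 4 | -1=-1→3; -4=+1→0*
ply 5: 0 is terminal -1 (X); from 7 depth 12
suppose X passes — search the same position with O to move:
pass> ply 1, O at 7 | -1=-1→6*; -4=-1→3
pass> ply 2, X at 6 | -1=+1→5*; -4=+1→2
pass> ply 3, O at 5 | -1=-1→4*; -4=-1→1
pass> ply 4, X at 4 | -1=-1→3; -4=+1→0*
pass> ply 5: 0 is terminal -1 (O); from 7 depth 12
for X: play -1, pass +1

zugzwang(7, X) = True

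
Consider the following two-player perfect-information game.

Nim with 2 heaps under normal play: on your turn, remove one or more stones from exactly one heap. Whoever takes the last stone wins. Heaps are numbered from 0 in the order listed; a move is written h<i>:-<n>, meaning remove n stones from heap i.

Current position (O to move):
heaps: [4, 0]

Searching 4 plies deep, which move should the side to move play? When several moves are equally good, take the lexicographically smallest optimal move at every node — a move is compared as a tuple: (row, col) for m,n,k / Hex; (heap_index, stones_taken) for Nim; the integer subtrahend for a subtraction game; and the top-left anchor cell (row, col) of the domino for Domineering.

ply 1, O at (4,0) | h0:-1=-1→(3,0); h0:-2=-1→(2,0); h0:-3=-1→(1,0); h0:-4=+1→(0,0)*
ply 2: (0,0) is terminal -1 (X); from (4,0) depth 4

O's best at [(4,0)]: h0:-4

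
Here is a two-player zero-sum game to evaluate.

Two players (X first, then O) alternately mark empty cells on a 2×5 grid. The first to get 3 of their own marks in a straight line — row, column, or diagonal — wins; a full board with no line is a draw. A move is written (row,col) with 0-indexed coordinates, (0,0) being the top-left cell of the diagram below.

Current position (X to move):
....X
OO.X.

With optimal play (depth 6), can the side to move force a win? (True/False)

[....X/OO.X.] X move#1: (0,0):-1/X...X/OO.X., (0,1):-1/.X..X/OO.X., (0,2):-1/..X.X/OO.X., (0,3):-1/...XX/OO.X., (1,2):+0/....X/OOXX.*, (1,4):-1/....X/OO.XX
[....X/OOXX.] O move#2: (0,0):-1/O...X/OOXX., (0,1):-1/.O..X/OOXX., (0,2):-1/..O.X/OOXX., (0,3):-1/...OX/OOXX., (1,4):+0/....X/OOXXO*
[....X/OOXXO] X move#3: (0,0):+0/X...X/OOXXO*, (0,1):+0/.X..X/OOXXO, (0,2):+0/..X.X/OOXXO, (0,3):+0/...XX/OOXXO
[X...X/OOXXO] O move#4: (0,1):+0/XO..X/OOXXO*, (0,2):+0/X.O.X/OOXXO, (0,3):+0/X..OX/OOXXO
[XO..X/OOXXO] X move#5: (0,2):+0/XOX.X/OOXXO*, (0,3):+0/XO.XX/OOXXO
[XOX.X/OOXXO] O move#6: (0,3):+0/XOXOX/OOXXO*
[XOXOX/OOXXO] end (terminal +0, X#7); searched ....X/OO.X. to 6

X winning at [....X/OO.X.]: False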